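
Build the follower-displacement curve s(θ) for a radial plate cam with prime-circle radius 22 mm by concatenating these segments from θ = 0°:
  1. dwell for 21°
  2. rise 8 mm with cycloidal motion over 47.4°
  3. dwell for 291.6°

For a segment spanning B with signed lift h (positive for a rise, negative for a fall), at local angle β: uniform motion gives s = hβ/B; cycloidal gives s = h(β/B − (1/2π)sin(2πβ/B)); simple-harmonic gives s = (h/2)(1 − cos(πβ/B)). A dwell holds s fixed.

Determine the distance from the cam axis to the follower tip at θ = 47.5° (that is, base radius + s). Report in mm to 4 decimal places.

seg 1 [0°–21°] dwell: s stays 0.0000
seg 2 [21°–68.4°] cycloidal, h=8: θ=47.5° here. β=26.5, B=47.4. 8·(0.5591 − sin(2π·0.5591)/(2π)) = 4.9344 → s = 4.9344
radial distance = base radius + s = 22 + 4.9344 = 26.9344

26.9344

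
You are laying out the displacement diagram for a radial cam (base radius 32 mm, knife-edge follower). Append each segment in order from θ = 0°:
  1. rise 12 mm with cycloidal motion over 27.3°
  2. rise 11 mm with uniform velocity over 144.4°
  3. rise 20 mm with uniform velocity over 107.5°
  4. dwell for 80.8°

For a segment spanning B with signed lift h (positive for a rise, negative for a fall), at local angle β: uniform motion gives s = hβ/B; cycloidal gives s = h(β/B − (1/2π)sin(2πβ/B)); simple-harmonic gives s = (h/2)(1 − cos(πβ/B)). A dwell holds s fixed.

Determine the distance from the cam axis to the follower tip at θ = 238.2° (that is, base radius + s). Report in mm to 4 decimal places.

seg 1 [0°–27.3°] cycloidal, h=12: full span → s += 12 → s = 12.0000
seg 2 [27.3°–171.7°] uniform, h=11: full span → s += 11 → s = 23.0000
seg 3 [171.7°–279.2°] uniform, h=20: θ=238.2° here. β=66.5, B=107.5. 20·66.5/107.5 = 12.3721 → s = 35.3721
radial distance = base radius + s = 32 + 35.3721 = 67.3721

67.3721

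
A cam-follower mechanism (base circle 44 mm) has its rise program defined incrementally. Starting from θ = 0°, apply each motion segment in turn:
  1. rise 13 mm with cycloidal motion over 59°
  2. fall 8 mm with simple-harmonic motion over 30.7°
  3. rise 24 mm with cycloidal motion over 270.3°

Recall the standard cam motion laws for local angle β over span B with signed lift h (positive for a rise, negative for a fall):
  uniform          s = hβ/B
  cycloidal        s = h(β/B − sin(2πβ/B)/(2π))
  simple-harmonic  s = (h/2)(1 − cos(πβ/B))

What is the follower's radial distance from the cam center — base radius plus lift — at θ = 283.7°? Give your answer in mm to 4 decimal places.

seg 1 [0°–59°] cycloidal, h=13: full span → s += 13 → s = 13.0000
seg 2 [59°–89.7°] simple-harmonic, h=-8: full span → s += -8 → s = 5.0000
seg 3 [89.7°–360°] cycloidal, h=24: θ=283.7° here. β=194, B=270.3. 24·(0.7177 − sin(2π·0.7177)/(2π)) = 20.9667 → s = 25.9667
radial distance = base radius + s = 44 + 25.9667 = 69.9667

69.9667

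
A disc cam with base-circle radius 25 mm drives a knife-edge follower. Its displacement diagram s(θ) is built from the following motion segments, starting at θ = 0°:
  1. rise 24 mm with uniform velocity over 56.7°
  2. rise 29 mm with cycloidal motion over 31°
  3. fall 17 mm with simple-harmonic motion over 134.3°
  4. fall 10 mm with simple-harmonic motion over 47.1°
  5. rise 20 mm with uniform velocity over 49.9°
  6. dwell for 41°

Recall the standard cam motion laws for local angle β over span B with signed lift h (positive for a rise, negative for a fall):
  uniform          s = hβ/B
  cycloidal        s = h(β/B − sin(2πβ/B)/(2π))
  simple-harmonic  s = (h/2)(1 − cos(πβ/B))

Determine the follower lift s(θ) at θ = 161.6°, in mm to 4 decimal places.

seg 1 [0°–56.7°] uniform, h=24: full span → s += 24 → s = 24.0000
seg 2 [56.7°–87.7°] cycloidal, h=29: full span → s += 29 → s = 53.0000
seg 3 [87.7°–222°] simple-harmonic, h=-17: θ=161.6° here. β=73.9, B=134.3. -17/2·(1 − cos(π·0.5503)) = -9.8366 → s = 43.1634

43.1634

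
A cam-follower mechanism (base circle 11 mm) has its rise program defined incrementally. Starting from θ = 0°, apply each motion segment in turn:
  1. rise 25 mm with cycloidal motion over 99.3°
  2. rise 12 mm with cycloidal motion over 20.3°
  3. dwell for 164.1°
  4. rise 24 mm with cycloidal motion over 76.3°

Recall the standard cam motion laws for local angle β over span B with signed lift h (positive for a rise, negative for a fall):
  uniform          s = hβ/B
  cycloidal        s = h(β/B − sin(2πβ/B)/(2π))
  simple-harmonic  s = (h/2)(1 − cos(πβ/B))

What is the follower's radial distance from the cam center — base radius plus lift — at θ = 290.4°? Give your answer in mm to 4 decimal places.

seg 1 [0°–99.3°] cycloidal, h=25: full span → s += 25 → s = 25.0000
seg 2 [99.3°–119.6°] cycloidal, h=12: full span → s += 12 → s = 37.0000
seg 3 [119.6°–283.7°] dwell: s stays 37.0000
seg 4 [283.7°–360°] cycloidal, h=24: θ=290.4° here. β=6.7, B=76.3. 24·(0.0878 − sin(2π·0.0878)/(2π)) = 0.1053 → s = 37.1053
radial distance = base radius + s = 11 + 37.1053 = 48.1053

48.1053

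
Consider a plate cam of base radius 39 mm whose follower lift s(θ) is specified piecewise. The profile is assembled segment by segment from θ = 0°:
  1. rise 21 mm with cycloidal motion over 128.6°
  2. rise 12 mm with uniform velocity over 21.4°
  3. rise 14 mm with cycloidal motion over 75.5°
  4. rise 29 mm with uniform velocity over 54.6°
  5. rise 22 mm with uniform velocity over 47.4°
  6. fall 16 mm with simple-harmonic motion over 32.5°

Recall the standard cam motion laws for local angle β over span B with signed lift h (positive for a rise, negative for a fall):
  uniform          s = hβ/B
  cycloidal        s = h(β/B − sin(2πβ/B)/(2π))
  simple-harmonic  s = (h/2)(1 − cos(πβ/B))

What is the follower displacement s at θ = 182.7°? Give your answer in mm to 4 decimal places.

seg 1 [0°–128.6°] cycloidal, h=21: full span → s += 21 → s = 21.0000
seg 2 [128.6°–150°] uniform, h=12: full span → s += 12 → s = 33.0000
seg 3 [150°–225.5°] cycloidal, h=14: θ=182.7° here. β=32.7, B=75.5. 14·(0.4331 − sin(2π·0.4331)/(2π)) = 5.1545 → s = 38.1545

38.1545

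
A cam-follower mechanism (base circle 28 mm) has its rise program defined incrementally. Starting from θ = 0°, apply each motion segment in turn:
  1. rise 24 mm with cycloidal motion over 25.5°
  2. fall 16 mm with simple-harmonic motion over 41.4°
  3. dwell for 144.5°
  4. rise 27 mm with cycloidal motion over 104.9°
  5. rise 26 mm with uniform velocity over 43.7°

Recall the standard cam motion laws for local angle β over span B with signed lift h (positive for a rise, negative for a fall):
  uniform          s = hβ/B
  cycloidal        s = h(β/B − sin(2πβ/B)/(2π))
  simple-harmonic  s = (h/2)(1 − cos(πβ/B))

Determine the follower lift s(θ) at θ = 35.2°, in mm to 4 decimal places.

seg 1 [0°–25.5°] cycloidal, h=24: full span → s += 24 → s = 24.0000
seg 2 [25.5°–66.9°] simple-harmonic, h=-16: θ=35.2° here. β=9.7, B=41.4. -16/2·(1 − cos(π·0.2343)) = -2.0711 → s = 21.9289

21.9289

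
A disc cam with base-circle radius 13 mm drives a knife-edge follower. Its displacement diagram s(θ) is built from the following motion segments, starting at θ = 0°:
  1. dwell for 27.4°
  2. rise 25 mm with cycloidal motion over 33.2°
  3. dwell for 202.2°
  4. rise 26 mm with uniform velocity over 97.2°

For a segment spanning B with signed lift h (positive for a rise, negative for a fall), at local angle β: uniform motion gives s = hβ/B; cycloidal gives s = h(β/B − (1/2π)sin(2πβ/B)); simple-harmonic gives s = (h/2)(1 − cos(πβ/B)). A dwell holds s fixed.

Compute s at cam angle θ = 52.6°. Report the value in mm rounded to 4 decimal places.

seg 1 [0°–27.4°] dwell: s stays 0.0000
seg 2 [27.4°–60.6°] cycloidal, h=25: θ=52.6° here. β=25.2, B=33.2. 25·(0.7590 − sin(2π·0.7590)/(2π)) = 22.9484 → s = 22.9484

22.9484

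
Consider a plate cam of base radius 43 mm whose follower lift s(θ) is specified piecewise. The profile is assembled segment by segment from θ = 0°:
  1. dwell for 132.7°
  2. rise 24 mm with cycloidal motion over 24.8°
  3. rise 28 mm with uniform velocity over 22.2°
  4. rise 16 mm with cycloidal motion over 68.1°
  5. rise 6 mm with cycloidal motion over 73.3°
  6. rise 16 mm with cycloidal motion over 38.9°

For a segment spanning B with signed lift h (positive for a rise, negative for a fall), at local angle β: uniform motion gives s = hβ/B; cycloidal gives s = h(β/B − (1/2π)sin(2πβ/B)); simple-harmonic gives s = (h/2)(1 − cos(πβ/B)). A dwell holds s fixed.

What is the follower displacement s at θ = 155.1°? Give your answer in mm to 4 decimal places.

seg 1 [0°–132.7°] dwell: s stays 0.0000
seg 2 [132.7°–157.5°] cycloidal, h=24: θ=155.1° here. β=22.4, B=24.8. 24·(0.9032 − sin(2π·0.9032)/(2π)) = 23.8595 → s = 23.8595

23.8595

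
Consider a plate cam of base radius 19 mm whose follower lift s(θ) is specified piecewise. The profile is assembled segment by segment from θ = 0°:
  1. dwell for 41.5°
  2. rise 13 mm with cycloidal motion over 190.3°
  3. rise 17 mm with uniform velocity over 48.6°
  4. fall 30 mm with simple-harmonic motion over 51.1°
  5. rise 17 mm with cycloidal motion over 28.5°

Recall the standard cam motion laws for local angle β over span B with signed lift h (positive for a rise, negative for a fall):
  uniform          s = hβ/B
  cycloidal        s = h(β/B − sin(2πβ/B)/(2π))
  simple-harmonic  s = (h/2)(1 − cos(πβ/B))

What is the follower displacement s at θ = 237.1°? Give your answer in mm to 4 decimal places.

seg 1 [0°–41.5°] dwell: s stays 0.0000
seg 2 [41.5°–231.8°] cycloidal, h=13: full span → s += 13 → s = 13.0000
seg 3 [231.8°–280.4°] uniform, h=17: θ=237.1° here. β=5.3, B=48.6. 17·5.3/48.6 = 1.8539 → s = 14.8539

14.8539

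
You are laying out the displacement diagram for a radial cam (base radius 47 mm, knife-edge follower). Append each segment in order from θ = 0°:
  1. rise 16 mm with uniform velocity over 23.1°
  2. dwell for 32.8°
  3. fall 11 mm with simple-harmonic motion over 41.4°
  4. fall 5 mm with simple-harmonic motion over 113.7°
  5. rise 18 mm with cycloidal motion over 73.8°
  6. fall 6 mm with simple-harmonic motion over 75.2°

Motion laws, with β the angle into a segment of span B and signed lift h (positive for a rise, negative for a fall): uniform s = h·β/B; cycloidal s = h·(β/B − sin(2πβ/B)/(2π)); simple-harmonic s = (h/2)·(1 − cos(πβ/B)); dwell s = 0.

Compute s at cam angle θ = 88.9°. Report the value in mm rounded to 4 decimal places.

seg 1 [0°–23.1°] uniform, h=16: full span → s += 16 → s = 16.0000
seg 2 [23.1°–55.9°] dwell: s stays 16.0000
seg 3 [55.9°–97.3°] simple-harmonic, h=-11: θ=88.9° here. β=33, B=41.4. -11/2·(1 − cos(π·0.7971)) = -9.9200 → s = 6.0800

6.0800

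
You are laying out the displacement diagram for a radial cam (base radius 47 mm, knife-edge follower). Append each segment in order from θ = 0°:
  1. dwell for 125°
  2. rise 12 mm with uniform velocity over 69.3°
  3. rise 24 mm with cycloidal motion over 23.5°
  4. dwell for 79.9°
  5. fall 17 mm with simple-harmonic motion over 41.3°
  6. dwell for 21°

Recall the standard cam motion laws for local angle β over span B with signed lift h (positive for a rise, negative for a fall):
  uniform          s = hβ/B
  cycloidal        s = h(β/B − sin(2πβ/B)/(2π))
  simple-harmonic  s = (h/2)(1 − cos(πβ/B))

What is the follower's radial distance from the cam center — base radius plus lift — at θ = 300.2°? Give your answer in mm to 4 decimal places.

seg 1 [0°–125°] dwell: s stays 0.0000
seg 2 [125°–194.3°] uniform, h=12: full span → s += 12 → s = 12.0000
seg 3 [194.3°–217.8°] cycloidal, h=24: full span → s += 24 → s = 36.0000
seg 4 [217.8°–297.7°] dwell: s stays 36.0000
seg 5 [297.7°–339°] simple-harmonic, h=-17: θ=300.2° here. β=2.5, B=41.3. -17/2·(1 − cos(π·0.0605)) = -0.1532 → s = 35.8468
radial distance = base radius + s = 47 + 35.8468 = 82.8468

82.8468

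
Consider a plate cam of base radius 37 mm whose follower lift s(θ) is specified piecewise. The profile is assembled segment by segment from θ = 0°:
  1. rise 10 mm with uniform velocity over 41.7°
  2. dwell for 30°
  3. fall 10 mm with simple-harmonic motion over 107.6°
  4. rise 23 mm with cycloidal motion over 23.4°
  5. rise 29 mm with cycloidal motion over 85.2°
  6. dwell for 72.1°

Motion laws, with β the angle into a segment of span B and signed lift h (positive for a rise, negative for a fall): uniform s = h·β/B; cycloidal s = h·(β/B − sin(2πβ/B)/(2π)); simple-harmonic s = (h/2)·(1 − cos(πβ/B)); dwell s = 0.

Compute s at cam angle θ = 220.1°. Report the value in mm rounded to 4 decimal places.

seg 1 [0°–41.7°] uniform, h=10: full span → s += 10 → s = 10.0000
seg 2 [41.7°–71.7°] dwell: s stays 10.0000
seg 3 [71.7°–179.3°] simple-harmonic, h=-10: full span → s += -10 → s = 0.0000
seg 4 [179.3°–202.7°] cycloidal, h=23: full span → s += 23 → s = 23.0000
seg 5 [202.7°–287.9°] cycloidal, h=29: θ=220.1° here. β=17.4, B=85.2. 29·(0.2042 − sin(2π·0.2042)/(2π)) = 1.4966 → s = 24.4966

24.4966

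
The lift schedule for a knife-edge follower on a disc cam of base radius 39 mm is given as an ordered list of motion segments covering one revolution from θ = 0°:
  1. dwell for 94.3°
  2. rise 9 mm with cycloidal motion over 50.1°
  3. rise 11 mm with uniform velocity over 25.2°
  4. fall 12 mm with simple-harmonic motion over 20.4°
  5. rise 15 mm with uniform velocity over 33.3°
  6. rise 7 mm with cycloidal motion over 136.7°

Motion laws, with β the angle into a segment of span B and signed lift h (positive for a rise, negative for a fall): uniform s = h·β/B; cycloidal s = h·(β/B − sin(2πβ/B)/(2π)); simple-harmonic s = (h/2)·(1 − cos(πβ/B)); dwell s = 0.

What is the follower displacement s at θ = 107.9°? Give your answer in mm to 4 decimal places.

seg 1 [0°–94.3°] dwell: s stays 0.0000
seg 2 [94.3°–144.4°] cycloidal, h=9: θ=107.9° here. β=13.6, B=50.1. 9·(0.2715 − sin(2π·0.2715)/(2π)) = 1.0237 → s = 1.0237

1.0237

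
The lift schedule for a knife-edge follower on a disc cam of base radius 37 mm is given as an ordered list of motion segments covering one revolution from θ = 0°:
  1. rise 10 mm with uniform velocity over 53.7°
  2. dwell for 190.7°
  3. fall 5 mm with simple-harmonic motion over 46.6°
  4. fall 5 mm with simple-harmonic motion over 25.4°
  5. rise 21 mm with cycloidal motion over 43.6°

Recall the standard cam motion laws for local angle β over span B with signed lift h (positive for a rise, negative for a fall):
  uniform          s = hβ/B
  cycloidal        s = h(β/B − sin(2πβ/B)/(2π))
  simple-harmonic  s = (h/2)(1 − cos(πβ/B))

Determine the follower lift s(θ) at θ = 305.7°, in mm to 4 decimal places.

seg 1 [0°–53.7°] uniform, h=10: full span → s += 10 → s = 10.0000
seg 2 [53.7°–244.4°] dwell: s stays 10.0000
seg 3 [244.4°–291°] simple-harmonic, h=-5: full span → s += -5 → s = 5.0000
seg 4 [291°–316.4°] simple-harmonic, h=-5: θ=305.7° here. β=14.7, B=25.4. -5/2·(1 − cos(π·0.5787)) = -3.1121 → s = 1.8879

1.8879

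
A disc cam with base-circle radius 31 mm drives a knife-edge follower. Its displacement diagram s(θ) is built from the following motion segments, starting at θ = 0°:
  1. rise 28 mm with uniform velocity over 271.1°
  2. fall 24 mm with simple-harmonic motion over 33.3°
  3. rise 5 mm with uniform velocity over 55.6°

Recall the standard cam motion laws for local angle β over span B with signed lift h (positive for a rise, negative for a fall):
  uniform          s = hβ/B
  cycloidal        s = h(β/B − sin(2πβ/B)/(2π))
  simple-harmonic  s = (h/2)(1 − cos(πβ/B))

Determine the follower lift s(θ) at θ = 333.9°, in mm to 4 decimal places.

seg 1 [0°–271.1°] uniform, h=28: full span → s += 28 → s = 28.0000
seg 2 [271.1°–304.4°] simple-harmonic, h=-24: full span → s += -24 → s = 4.0000
seg 3 [304.4°–360°] uniform, h=5: θ=333.9° here. β=29.5, B=55.6. 5·29.5/55.6 = 2.6529 → s = 6.6529

6.6529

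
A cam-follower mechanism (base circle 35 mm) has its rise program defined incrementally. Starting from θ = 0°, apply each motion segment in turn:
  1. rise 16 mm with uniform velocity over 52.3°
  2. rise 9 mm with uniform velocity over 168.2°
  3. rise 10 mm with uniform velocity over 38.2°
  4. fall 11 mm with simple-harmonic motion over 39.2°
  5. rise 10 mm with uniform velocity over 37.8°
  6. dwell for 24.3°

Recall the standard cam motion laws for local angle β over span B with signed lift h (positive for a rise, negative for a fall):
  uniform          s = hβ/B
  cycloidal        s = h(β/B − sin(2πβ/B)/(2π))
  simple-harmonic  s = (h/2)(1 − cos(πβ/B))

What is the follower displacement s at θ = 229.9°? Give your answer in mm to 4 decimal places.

seg 1 [0°–52.3°] uniform, h=16: full span → s += 16 → s = 16.0000
seg 2 [52.3°–220.5°] uniform, h=9: full span → s += 9 → s = 25.0000
seg 3 [220.5°–258.7°] uniform, h=10: θ=229.9° here. β=9.4, B=38.2. 10·9.4/38.2 = 2.4607 → s = 27.4607

27.4607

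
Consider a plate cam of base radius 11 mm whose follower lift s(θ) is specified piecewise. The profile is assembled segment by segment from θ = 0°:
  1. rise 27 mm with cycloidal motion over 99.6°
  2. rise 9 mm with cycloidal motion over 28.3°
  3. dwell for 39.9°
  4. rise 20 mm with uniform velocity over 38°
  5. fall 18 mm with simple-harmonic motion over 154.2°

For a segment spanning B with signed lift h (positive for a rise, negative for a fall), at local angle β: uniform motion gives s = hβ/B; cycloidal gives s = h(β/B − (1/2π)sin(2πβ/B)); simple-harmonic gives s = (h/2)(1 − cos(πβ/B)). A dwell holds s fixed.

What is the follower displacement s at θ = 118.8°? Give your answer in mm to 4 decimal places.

seg 1 [0°–99.6°] cycloidal, h=27: full span → s += 27 → s = 27.0000
seg 2 [99.6°–127.9°] cycloidal, h=9: θ=118.8° here. β=19.2, B=28.3. 9·(0.6784 − sin(2π·0.6784)/(2π)) = 7.3961 → s = 34.3961

34.3961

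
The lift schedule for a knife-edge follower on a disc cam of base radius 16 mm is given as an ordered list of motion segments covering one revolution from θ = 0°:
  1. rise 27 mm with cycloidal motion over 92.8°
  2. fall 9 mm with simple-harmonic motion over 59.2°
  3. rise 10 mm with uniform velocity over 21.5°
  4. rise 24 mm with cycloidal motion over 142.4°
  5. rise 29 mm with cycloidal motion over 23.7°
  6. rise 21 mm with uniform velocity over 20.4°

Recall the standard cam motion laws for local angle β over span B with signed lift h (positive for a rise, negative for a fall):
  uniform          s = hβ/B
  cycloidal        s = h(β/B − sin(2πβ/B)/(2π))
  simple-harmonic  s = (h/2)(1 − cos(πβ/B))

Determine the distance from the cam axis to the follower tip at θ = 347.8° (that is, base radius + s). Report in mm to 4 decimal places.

seg 1 [0°–92.8°] cycloidal, h=27: full span → s += 27 → s = 27.0000
seg 2 [92.8°–152°] simple-harmonic, h=-9: full span → s += -9 → s = 18.0000
seg 3 [152°–173.5°] uniform, h=10: full span → s += 10 → s = 28.0000
seg 4 [173.5°–315.9°] cycloidal, h=24: full span → s += 24 → s = 52.0000
seg 5 [315.9°–339.6°] cycloidal, h=29: full span → s += 29 → s = 81.0000
seg 6 [339.6°–360°] uniform, h=21: θ=347.8° here. β=8.2, B=20.4. 21·8.2/20.4 = 8.4412 → s = 89.4412
radial distance = base radius + s = 16 + 89.4412 = 105.4412

105.4412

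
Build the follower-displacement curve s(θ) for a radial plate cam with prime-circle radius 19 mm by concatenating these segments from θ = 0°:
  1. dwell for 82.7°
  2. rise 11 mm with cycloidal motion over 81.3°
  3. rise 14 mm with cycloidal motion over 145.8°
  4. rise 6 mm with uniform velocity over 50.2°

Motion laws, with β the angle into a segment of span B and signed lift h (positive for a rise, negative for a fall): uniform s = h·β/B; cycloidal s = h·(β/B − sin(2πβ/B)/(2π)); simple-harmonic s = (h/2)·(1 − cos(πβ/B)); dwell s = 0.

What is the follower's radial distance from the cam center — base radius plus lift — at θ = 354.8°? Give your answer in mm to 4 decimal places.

seg 1 [0°–82.7°] dwell: s stays 0.0000
seg 2 [82.7°–164°] cycloidal, h=11: full span → s += 11 → s = 11.0000
seg 3 [164°–309.8°] cycloidal, h=14: full span → s += 14 → s = 25.0000
seg 4 [309.8°–360°] uniform, h=6: θ=354.8° here. β=45, B=50.2. 6·45/50.2 = 5.3785 → s = 30.3785
radial distance = base radius + s = 19 + 30.3785 = 49.3785

49.3785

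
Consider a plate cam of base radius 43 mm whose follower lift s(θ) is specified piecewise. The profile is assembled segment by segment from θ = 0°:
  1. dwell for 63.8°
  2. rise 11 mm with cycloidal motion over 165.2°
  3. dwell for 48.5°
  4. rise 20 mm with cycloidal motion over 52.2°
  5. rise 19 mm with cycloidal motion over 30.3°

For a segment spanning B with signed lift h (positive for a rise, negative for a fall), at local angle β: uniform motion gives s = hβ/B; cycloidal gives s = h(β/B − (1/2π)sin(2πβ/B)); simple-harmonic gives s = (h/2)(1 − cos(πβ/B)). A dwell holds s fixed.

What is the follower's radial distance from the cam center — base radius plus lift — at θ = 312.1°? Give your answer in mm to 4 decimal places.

seg 1 [0°–63.8°] dwell: s stays 0.0000
seg 2 [63.8°–229°] cycloidal, h=11: full span → s += 11 → s = 11.0000
seg 3 [229°–277.5°] dwell: s stays 11.0000
seg 4 [277.5°–329.7°] cycloidal, h=20: θ=312.1° here. β=34.6, B=52.2. 20·(0.6628 − sin(2π·0.6628)/(2π)) = 15.9742 → s = 26.9742
radial distance = base radius + s = 43 + 26.9742 = 69.9742

69.9742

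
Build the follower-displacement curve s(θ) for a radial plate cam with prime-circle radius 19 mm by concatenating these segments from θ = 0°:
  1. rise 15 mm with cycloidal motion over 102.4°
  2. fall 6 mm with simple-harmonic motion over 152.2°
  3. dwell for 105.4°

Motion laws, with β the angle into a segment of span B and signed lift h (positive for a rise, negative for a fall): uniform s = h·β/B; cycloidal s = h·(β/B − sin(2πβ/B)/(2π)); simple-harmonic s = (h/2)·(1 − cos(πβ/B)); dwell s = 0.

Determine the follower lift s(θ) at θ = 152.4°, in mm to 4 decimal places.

seg 1 [0°–102.4°] cycloidal, h=15: full span → s += 15 → s = 15.0000
seg 2 [102.4°–254.6°] simple-harmonic, h=-6: θ=152.4° here. β=50, B=152.2. -6/2·(1 − cos(π·0.3285)) = -1.4608 → s = 13.5392

13.5392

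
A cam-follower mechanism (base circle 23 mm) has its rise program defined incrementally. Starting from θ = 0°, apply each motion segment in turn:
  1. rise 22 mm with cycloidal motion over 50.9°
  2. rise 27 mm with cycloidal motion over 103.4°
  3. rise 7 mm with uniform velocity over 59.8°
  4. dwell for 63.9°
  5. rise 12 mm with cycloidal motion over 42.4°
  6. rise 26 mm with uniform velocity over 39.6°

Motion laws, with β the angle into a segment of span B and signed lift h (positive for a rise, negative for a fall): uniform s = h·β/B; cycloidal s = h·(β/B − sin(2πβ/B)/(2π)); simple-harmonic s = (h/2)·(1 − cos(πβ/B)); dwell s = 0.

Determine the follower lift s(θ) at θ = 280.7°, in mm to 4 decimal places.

seg 1 [0°–50.9°] cycloidal, h=22: full span → s += 22 → s = 22.0000
seg 2 [50.9°–154.3°] cycloidal, h=27: full span → s += 27 → s = 49.0000
seg 3 [154.3°–214.1°] uniform, h=7: full span → s += 7 → s = 56.0000
seg 4 [214.1°–278°] dwell: s stays 56.0000
seg 5 [278°–320.4°] cycloidal, h=12: θ=280.7° here. β=2.7, B=42.4. 12·(0.0637 − sin(2π·0.0637)/(2π)) = 0.0202 → s = 56.0202

56.0202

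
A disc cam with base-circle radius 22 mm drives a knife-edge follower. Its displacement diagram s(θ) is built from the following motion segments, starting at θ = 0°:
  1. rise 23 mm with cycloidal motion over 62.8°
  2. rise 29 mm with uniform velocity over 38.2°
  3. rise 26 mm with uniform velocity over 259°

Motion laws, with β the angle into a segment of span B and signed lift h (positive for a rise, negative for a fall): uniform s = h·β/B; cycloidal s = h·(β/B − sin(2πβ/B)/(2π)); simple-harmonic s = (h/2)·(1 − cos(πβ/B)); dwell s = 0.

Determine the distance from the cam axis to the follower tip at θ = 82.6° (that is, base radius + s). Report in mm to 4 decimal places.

seg 1 [0°–62.8°] cycloidal, h=23: full span → s += 23 → s = 23.0000
seg 2 [62.8°–101°] uniform, h=29: θ=82.6° here. β=19.8, B=38.2. 29·19.8/38.2 = 15.0314 → s = 38.0314
radial distance = base radius + s = 22 + 38.0314 = 60.0314

60.0314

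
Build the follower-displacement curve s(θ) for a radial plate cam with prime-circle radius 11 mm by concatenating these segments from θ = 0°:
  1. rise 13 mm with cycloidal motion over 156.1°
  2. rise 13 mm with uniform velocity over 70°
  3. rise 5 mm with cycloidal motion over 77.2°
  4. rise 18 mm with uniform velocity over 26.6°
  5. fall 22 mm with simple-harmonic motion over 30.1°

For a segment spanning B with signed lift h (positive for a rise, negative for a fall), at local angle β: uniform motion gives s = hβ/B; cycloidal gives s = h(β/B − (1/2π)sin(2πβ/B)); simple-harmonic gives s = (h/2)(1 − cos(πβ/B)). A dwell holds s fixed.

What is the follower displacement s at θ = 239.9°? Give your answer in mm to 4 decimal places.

seg 1 [0°–156.1°] cycloidal, h=13: full span → s += 13 → s = 13.0000
seg 2 [156.1°–226.1°] uniform, h=13: full span → s += 13 → s = 26.0000
seg 3 [226.1°–303.3°] cycloidal, h=5: θ=239.9° here. β=13.8, B=77.2. 5·(0.1788 − sin(2π·0.1788)/(2π)) = 0.1764 → s = 26.1764

26.1764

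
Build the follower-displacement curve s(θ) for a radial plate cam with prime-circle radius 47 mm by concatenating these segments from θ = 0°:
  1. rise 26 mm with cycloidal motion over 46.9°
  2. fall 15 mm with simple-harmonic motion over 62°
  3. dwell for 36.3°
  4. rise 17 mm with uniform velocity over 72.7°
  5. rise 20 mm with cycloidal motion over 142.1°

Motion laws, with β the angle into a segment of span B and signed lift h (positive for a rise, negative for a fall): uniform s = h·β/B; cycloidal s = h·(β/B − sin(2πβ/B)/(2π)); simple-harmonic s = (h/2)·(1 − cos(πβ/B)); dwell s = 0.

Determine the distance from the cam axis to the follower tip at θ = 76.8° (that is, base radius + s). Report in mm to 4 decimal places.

seg 1 [0°–46.9°] cycloidal, h=26: full span → s += 26 → s = 26.0000
seg 2 [46.9°–108.9°] simple-harmonic, h=-15: θ=76.8° here. β=29.9, B=62. -15/2·(1 − cos(π·0.4823)) = -7.0822 → s = 18.9178
radial distance = base radius + s = 47 + 18.9178 = 65.9178

65.9178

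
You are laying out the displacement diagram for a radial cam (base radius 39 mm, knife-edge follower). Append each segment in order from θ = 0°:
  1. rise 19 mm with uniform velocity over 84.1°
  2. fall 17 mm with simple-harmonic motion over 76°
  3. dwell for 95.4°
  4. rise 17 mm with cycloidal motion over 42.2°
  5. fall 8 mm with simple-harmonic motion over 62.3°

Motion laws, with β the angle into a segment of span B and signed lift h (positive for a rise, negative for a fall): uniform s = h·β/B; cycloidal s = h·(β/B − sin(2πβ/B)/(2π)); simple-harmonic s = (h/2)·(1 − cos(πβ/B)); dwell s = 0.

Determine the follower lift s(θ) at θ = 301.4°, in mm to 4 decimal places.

seg 1 [0°–84.1°] uniform, h=19: full span → s += 19 → s = 19.0000
seg 2 [84.1°–160.1°] simple-harmonic, h=-17: full span → s += -17 → s = 2.0000
seg 3 [160.1°–255.5°] dwell: s stays 2.0000
seg 4 [255.5°–297.7°] cycloidal, h=17: full span → s += 17 → s = 19.0000
seg 5 [297.7°–360°] simple-harmonic, h=-8: θ=301.4° here. β=3.7, B=62.3. -8/2·(1 − cos(π·0.0594)) = -0.0694 → s = 18.9306

18.9306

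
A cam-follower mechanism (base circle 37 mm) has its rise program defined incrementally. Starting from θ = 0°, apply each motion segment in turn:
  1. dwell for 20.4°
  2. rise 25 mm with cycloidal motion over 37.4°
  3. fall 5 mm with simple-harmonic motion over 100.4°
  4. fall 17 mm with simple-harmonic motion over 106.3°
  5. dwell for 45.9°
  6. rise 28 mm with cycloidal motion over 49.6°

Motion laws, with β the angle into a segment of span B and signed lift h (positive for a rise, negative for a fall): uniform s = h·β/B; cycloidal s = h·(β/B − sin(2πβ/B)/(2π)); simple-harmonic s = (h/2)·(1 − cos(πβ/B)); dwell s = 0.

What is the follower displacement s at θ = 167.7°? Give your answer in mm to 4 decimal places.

seg 1 [0°–20.4°] dwell: s stays 0.0000
seg 2 [20.4°–57.8°] cycloidal, h=25: full span → s += 25 → s = 25.0000
seg 3 [57.8°–158.2°] simple-harmonic, h=-5: full span → s += -5 → s = 20.0000
seg 4 [158.2°–264.5°] simple-harmonic, h=-17: θ=167.7° here. β=9.5, B=106.3. -17/2·(1 − cos(π·0.0894)) = -0.3328 → s = 19.6672

19.6672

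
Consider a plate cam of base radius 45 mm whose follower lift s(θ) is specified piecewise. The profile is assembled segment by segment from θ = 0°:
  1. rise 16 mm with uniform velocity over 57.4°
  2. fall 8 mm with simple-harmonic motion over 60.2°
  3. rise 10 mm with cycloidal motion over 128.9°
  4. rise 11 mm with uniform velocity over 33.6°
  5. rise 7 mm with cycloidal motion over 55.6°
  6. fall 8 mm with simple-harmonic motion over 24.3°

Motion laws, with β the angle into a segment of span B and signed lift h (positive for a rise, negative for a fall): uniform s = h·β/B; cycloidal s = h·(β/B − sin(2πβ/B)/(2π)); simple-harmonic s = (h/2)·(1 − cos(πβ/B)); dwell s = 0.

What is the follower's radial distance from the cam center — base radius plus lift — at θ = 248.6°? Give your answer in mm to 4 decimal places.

seg 1 [0°–57.4°] uniform, h=16: full span → s += 16 → s = 16.0000
seg 2 [57.4°–117.6°] simple-harmonic, h=-8: full span → s += -8 → s = 8.0000
seg 3 [117.6°–246.5°] cycloidal, h=10: full span → s += 10 → s = 18.0000
seg 4 [246.5°–280.1°] uniform, h=11: θ=248.6° here. β=2.1, B=33.6. 11·2.1/33.6 = 0.6875 → s = 18.6875
radial distance = base radius + s = 45 + 18.6875 = 63.6875

63.6875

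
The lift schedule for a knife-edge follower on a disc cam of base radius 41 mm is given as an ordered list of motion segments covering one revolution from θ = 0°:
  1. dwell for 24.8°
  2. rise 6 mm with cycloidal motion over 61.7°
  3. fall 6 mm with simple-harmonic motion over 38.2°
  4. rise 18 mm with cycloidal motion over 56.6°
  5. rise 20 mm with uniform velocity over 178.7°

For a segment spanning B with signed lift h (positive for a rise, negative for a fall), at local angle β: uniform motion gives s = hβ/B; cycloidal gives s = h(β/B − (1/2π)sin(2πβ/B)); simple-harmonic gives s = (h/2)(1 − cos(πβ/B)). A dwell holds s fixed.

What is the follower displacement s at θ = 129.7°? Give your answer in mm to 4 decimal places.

seg 1 [0°–24.8°] dwell: s stays 0.0000
seg 2 [24.8°–86.5°] cycloidal, h=6: full span → s += 6 → s = 6.0000
seg 3 [86.5°–124.7°] simple-harmonic, h=-6: full span → s += -6 → s = 0.0000
seg 4 [124.7°–181.3°] cycloidal, h=18: θ=129.7° here. β=5, B=56.6. 18·(0.0883 − sin(2π·0.0883)/(2π)) = 0.0804 → s = 0.0804

0.0804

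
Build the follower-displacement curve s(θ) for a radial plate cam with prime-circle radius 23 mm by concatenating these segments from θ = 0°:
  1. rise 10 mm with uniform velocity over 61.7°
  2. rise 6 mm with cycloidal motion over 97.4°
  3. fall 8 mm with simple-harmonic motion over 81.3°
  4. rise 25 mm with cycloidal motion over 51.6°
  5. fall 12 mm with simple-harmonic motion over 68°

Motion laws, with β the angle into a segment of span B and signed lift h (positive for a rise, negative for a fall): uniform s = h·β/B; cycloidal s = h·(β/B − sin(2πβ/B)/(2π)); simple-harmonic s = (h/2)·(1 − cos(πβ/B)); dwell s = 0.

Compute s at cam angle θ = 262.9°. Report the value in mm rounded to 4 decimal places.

seg 1 [0°–61.7°] uniform, h=10: full span → s += 10 → s = 10.0000
seg 2 [61.7°–159.1°] cycloidal, h=6: full span → s += 6 → s = 16.0000
seg 3 [159.1°–240.4°] simple-harmonic, h=-8: full span → s += -8 → s = 8.0000
seg 4 [240.4°–292°] cycloidal, h=25: θ=262.9° here. β=22.5, B=51.6. 25·(0.4360 − sin(2π·0.4360)/(2π)) = 9.3450 → s = 17.3450

17.3450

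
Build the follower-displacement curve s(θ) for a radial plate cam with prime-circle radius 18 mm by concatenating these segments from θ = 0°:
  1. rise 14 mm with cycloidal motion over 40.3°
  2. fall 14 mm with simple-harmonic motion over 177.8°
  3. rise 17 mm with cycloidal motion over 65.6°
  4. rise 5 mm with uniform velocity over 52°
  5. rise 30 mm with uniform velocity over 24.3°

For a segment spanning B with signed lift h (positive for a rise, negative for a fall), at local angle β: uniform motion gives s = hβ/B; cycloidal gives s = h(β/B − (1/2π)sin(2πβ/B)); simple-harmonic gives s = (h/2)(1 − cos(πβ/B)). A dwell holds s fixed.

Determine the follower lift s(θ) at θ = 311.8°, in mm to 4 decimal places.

seg 1 [0°–40.3°] cycloidal, h=14: full span → s += 14 → s = 14.0000
seg 2 [40.3°–218.1°] simple-harmonic, h=-14: full span → s += -14 → s = 0.0000
seg 3 [218.1°–283.7°] cycloidal, h=17: full span → s += 17 → s = 17.0000
seg 4 [283.7°–335.7°] uniform, h=5: θ=311.8° here. β=28.1, B=52. 5·28.1/52 = 2.7019 → s = 19.7019

19.7019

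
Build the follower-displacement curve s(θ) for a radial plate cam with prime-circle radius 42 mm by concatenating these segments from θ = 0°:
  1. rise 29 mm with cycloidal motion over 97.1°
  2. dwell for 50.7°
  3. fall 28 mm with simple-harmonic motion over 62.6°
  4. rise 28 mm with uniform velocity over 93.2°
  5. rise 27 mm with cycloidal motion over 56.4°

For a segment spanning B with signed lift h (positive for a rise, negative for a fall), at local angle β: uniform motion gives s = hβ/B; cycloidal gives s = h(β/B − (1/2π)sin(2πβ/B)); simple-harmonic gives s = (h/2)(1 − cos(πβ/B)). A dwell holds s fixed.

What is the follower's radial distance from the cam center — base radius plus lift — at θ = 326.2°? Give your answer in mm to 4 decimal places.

seg 1 [0°–97.1°] cycloidal, h=29: full span → s += 29 → s = 29.0000
seg 2 [97.1°–147.8°] dwell: s stays 29.0000
seg 3 [147.8°–210.4°] simple-harmonic, h=-28: full span → s += -28 → s = 1.0000
seg 4 [210.4°–303.6°] uniform, h=28: full span → s += 28 → s = 29.0000
seg 5 [303.6°–360°] cycloidal, h=27: θ=326.2° here. β=22.6, B=56.4. 27·(0.4007 − sin(2π·0.4007)/(2π)) = 8.3088 → s = 37.3088
radial distance = base radius + s = 42 + 37.3088 = 79.3088

79.3088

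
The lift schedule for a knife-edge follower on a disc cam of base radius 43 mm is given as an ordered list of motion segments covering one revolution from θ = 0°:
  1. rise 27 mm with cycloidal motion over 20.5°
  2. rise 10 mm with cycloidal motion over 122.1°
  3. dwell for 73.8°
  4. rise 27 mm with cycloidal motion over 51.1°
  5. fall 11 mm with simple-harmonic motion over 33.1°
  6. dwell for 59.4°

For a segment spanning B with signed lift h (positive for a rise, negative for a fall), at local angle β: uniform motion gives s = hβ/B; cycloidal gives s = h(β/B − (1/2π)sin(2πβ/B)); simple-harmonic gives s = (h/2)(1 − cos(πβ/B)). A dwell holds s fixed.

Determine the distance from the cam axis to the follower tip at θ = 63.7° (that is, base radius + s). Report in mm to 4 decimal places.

seg 1 [0°–20.5°] cycloidal, h=27: full span → s += 27 → s = 27.0000
seg 2 [20.5°–142.6°] cycloidal, h=10: θ=63.7° here. β=43.2, B=122.1. 10·(0.3538 − sin(2π·0.3538)/(2π)) = 2.2732 → s = 29.2732
radial distance = base radius + s = 43 + 29.2732 = 72.2732

72.2732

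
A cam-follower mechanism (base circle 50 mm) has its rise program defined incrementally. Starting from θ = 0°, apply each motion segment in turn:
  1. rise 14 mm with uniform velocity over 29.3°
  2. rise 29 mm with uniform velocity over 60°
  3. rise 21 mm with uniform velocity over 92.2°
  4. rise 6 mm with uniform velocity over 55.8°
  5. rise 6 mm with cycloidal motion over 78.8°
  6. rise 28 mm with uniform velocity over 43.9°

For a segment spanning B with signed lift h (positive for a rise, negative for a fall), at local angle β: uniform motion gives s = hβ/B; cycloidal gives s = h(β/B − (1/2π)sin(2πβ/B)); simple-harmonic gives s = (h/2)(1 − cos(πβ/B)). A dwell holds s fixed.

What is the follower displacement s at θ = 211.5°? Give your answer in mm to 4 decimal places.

seg 1 [0°–29.3°] uniform, h=14: full span → s += 14 → s = 14.0000
seg 2 [29.3°–89.3°] uniform, h=29: full span → s += 29 → s = 43.0000
seg 3 [89.3°–181.5°] uniform, h=21: full span → s += 21 → s = 64.0000
seg 4 [181.5°–237.3°] uniform, h=6: θ=211.5° here. β=30, B=55.8. 6·30/55.8 = 3.2258 → s = 67.2258

67.2258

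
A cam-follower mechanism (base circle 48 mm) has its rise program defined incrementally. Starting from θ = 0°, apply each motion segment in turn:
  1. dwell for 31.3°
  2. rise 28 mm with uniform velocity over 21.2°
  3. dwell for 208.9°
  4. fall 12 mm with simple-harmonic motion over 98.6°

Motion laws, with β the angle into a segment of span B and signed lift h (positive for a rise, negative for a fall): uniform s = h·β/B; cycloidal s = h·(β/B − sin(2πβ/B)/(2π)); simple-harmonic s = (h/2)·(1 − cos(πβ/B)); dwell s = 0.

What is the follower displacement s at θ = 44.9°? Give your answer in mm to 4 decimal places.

seg 1 [0°–31.3°] dwell: s stays 0.0000
seg 2 [31.3°–52.5°] uniform, h=28: θ=44.9° here. β=13.6, B=21.2. 28·13.6/21.2 = 17.9623 → s = 17.9623

17.9623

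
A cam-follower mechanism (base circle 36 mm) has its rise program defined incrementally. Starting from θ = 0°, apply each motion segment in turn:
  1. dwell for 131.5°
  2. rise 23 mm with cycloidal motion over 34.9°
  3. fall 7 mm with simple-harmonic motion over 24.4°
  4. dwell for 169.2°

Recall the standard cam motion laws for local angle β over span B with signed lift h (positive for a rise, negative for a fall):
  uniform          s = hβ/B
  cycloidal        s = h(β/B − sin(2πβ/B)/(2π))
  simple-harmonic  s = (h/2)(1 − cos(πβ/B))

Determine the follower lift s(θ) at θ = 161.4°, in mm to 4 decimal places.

seg 1 [0°–131.5°] dwell: s stays 0.0000
seg 2 [131.5°–166.4°] cycloidal, h=23: θ=161.4° here. β=29.9, B=34.9. 23·(0.8567 − sin(2π·0.8567)/(2π)) = 22.5727 → s = 22.5727

22.5727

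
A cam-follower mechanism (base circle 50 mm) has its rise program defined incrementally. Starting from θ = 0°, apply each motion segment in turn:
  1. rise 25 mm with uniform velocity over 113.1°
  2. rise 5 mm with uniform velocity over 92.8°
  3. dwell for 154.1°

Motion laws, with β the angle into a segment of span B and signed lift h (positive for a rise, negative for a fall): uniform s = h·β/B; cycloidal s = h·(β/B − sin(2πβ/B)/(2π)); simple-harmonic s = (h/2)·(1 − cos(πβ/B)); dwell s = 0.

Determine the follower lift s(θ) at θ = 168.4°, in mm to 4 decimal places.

seg 1 [0°–113.1°] uniform, h=25: full span → s += 25 → s = 25.0000
seg 2 [113.1°–205.9°] uniform, h=5: θ=168.4° here. β=55.3, B=92.8. 5·55.3/92.8 = 2.9795 → s = 27.9795

27.9795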